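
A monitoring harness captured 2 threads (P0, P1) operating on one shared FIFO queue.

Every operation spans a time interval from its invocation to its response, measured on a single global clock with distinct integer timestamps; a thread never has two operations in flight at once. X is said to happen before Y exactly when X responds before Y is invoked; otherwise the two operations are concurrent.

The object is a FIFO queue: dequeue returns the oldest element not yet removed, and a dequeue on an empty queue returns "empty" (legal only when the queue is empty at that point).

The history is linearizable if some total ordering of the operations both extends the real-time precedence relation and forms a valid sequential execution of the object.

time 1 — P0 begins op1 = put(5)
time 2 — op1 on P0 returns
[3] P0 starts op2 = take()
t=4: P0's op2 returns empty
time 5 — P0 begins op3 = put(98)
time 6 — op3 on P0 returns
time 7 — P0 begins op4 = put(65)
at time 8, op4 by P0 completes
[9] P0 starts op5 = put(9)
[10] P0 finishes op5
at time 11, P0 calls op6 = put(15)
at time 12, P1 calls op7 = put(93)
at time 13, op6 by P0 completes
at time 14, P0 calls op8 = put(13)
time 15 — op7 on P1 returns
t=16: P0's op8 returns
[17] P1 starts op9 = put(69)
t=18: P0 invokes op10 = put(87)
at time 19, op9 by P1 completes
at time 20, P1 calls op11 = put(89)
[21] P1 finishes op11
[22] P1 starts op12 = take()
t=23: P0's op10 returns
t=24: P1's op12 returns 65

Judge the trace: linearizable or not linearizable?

cut after 3 events: linearizable; cut after 4 events (op2 responds, time 4): not linearizable
exactly one order of the 2 completed ops respects real time; the FIFO queue replay fails
one such order, op1, op2, breaks at step 2 where op2 take() → empty is illegal

not linearizable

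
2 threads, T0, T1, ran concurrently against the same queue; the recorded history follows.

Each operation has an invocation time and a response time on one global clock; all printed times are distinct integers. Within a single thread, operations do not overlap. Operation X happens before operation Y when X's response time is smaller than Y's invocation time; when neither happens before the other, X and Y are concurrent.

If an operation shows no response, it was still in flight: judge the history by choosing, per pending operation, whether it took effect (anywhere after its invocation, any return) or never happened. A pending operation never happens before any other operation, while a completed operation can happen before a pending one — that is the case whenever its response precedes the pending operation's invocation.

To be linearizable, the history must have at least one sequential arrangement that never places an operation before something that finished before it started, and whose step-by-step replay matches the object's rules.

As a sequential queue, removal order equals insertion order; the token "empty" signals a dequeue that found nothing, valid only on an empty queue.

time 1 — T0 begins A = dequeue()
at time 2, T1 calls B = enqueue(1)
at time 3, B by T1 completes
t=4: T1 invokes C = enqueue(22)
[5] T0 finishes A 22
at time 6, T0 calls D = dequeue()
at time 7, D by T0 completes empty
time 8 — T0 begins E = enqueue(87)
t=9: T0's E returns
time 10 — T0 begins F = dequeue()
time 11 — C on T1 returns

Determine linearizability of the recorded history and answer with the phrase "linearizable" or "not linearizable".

already the first 5 events (up to A's response at time 5) admit no linearization; the first 4 still do
every one of the 2 real-time-consistent orders over 2 completed queue ops fails the sequential spec
no escape via the 1 pending operation (C): every completion choice fails
for example A, B (pending dropped) fails at step 1: A dequeue() → 22 is not legal there
for example B, A (pending dropped) fails at step 2: A dequeue() → 22 is not legal there

not linearizable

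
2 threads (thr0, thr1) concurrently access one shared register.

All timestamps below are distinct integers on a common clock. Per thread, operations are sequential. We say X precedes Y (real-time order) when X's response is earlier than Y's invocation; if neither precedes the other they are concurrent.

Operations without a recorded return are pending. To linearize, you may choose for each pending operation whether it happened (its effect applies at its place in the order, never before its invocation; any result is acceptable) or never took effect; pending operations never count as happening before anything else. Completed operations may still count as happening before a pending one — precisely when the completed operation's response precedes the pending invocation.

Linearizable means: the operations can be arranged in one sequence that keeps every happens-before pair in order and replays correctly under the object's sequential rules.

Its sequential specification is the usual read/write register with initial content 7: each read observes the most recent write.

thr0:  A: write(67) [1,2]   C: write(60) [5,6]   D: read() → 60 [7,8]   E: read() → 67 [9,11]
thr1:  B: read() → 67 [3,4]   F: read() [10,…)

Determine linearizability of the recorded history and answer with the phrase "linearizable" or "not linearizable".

prefix check: 1..10 passes, 1..11 fails once E's time-11 response joins
the sole real-time-consistent order of 5 completed operations fails the register replay
no completion choice of the 1 pending operation (F) rescues it — every subset was tried
sample order A, B, C, D, E (pending dropped) stalls at step 5 — E read() → 67 has no legal effect

not linearizable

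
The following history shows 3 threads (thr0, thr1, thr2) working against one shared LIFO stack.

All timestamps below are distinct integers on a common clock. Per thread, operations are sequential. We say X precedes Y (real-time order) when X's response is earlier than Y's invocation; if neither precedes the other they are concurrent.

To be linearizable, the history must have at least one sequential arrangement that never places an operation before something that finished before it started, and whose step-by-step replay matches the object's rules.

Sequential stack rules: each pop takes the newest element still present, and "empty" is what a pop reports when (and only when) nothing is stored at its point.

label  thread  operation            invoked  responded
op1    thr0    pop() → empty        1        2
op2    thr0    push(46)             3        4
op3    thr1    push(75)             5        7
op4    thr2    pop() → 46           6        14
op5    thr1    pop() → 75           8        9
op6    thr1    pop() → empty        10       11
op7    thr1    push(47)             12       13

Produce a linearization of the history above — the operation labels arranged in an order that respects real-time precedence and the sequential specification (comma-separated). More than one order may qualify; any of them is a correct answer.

op1, op2, op3, op5, op4, op6, op7

step 1: op1 pop() → empty — stack <>
step 2: op2 push(46) — stack <46>
step 3: op3 push(75) — stack <46,75>
step 4: op5 pop() → 75 — stack <46>
step 5: op4 pop() → 46 — stack <>
step 6: op6 pop() → empty — stack <>
step 7: op7 push(47) — stack <47>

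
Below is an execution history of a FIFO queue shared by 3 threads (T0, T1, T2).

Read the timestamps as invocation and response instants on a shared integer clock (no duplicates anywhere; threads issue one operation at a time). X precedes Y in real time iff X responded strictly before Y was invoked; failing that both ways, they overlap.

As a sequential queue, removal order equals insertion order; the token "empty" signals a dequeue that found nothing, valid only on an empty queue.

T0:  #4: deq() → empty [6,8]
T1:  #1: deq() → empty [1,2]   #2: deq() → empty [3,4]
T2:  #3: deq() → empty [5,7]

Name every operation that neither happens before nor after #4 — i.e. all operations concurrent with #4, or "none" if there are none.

#4 spans [6,8]: anything still running between times 6 and 8 counts as concurrent
#1 [1,2]: before
#2 [3,4]: before
#3 [5,7]: concurrent

#3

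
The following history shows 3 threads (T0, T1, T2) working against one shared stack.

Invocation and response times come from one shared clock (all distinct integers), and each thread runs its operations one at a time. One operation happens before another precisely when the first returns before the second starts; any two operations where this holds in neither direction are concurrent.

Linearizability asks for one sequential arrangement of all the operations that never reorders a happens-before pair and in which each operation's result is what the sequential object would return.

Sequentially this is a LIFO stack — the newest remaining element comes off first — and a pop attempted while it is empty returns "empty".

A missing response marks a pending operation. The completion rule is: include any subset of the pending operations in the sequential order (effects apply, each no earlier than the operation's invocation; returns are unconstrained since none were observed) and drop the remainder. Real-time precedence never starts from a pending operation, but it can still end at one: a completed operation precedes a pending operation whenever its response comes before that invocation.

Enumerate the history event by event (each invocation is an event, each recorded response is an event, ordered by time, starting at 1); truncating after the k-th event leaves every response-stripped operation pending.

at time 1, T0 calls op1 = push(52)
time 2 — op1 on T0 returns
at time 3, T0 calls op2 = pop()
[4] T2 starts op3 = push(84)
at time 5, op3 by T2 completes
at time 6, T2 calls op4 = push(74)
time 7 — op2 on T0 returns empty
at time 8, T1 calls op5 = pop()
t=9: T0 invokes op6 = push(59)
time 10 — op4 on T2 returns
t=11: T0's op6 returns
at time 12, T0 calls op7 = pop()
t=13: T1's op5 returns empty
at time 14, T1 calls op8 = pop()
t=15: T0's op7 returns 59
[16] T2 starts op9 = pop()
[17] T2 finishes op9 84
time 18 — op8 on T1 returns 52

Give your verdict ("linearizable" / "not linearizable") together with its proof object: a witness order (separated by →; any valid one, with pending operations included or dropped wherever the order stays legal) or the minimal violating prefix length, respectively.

not linearizable — minimal violating prefix: 7 events

events 1..6 are fine; event 7 — the response of op2 at time 7 — makes the prefix non-linearizable
checked exhaustively: 2 real-time-consistent orders of 3 completed operations, zero legal stack replays
every completion of the 1 pending operation (op4) was checked; none linearizes
take op1, op2, op3 (pending dropped): step 2 already fails, because op2 pop() → empty cannot occur there
take op1, op3, op2 (pending dropped): step 3 already fails, because op2 pop() → empty cannot occur there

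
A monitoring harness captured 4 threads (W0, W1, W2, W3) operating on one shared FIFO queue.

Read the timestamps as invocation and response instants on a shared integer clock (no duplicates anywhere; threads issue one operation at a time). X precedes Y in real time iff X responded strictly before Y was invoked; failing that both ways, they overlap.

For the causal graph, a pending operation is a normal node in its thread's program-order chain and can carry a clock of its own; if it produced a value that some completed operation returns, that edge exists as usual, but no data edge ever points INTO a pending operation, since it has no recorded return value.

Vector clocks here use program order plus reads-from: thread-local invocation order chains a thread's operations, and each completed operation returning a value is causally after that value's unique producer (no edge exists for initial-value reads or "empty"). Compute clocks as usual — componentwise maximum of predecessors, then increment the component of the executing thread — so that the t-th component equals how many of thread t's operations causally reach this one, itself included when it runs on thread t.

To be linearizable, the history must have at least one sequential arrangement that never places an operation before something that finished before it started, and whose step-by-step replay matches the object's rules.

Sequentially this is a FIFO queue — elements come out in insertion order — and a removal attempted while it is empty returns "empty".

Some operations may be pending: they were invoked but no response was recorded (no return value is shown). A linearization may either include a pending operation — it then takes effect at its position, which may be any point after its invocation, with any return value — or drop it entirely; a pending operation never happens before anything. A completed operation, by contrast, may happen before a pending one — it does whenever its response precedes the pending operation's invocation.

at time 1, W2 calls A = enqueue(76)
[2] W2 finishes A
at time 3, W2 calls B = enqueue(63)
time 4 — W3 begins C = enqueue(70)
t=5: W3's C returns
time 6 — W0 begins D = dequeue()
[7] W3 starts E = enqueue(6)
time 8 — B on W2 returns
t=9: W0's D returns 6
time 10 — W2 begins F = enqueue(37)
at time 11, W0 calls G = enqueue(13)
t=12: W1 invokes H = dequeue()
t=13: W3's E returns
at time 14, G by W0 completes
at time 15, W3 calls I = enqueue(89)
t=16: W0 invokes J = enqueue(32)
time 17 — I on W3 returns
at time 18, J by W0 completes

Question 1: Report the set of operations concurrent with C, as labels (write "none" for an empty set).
overlap test against C [4,5]: concurrent iff the interval meets 4..5
A [1,2]: before
B [3,8]: concurrent
D [6,9]: after
E [7,13]: after
F [10,…): after
G [11,14]: after
H [12,…): after
I [15,17]: after
J [16,18]: after

B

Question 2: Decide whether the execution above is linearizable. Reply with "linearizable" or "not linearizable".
events 1..8 are fine; event 9 — the response of D at time 9 — makes the prefix non-linearizable
all 3 real-time-respecting orders fail — 4 completed FIFO queue operations, no legal replay
every completion of the 1 pending operation (E) was checked; none linearizes
for example A, B, C, D (pending dropped) fails at step 4: D dequeue() → 6 is not legal there
for example A, C, B, D (pending dropped) fails at step 4: D dequeue() → 6 is not legal there

not linearizable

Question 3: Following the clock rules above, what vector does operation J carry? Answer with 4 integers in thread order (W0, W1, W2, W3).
no predecessors for C (invoked 4): W3 increments from zero → (0, 0, 0, 1)
no predecessors for A (invoked 1): W2 increments from zero → (0, 0, 1, 0)
no predecessors for H (invoked 12): W1 increments from zero → (0, 1, 0, 0)
from VC(C)=(0, 0, 0, 1), E (invoked 7) maxes components and bumps W3 → (0, 0, 0, 2)
from VC(A)=(0, 0, 1, 0), B (invoked 3) maxes components and bumps W2 → (0, 0, 2, 0)
from VC(E)=(0, 0, 0, 2), I (invoked 15) maxes components and bumps W3 → (0, 0, 0, 3)
from VC(B)=(0, 0, 2, 0), F (invoked 10) maxes components and bumps W2 → (0, 0, 3, 0)
from VC(E)=(0, 0, 0, 2), D (invoked 6) maxes components and bumps W0 → (1, 0, 0, 2)
from VC(D)=(1, 0, 0, 2), G (invoked 11) maxes components and bumps W0 → (2, 0, 0, 2)
from VC(G)=(2, 0, 0, 2), J (invoked 16) maxes components and bumps W0 → (3, 0, 0, 2)
target: VC(J) = (3, 0, 0, 2)

(3, 0, 0, 2)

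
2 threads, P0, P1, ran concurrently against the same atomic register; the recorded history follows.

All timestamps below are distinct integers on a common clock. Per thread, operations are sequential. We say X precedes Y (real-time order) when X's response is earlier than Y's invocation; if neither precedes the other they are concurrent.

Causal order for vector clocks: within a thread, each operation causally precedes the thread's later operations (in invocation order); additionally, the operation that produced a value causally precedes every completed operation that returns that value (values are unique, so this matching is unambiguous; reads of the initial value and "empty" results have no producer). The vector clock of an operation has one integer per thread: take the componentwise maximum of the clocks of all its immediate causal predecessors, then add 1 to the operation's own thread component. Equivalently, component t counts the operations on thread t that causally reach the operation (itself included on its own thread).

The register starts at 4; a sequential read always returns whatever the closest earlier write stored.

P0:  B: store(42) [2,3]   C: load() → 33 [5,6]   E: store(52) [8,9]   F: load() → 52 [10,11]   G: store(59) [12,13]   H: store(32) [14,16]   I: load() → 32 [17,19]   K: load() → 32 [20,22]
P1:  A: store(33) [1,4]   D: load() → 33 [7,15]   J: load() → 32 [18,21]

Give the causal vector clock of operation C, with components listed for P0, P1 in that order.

root op A, invoked 1: fresh clock plus P1's own tick → (0, 1)
root op B, invoked 2: fresh clock plus P0's own tick → (1, 0)
VC(D, invoked at 7): max of VC(A)=(0, 1), then +1 on thread P1 → (0, 2)
VC(C, invoked at 5): max of VC(A)=(0, 1), VC(B)=(1, 0), then +1 on thread P0 → (2, 1)
VC(E, invoked at 8): max of VC(C)=(2, 1), then +1 on thread P0 → (3, 1)
VC(F, invoked at 10): max of VC(E)=(3, 1), then +1 on thread P0 → (4, 1)
VC(G, invoked at 12): max of VC(F)=(4, 1), then +1 on thread P0 → (5, 1)
VC(H, invoked at 14): max of VC(G)=(5, 1), then +1 on thread P0 → (6, 1)
VC(I, invoked at 17): max of VC(H)=(6, 1), then +1 on thread P0 → (7, 1)
VC(J, invoked at 18): max of VC(D)=(0, 2), VC(H)=(6, 1), then +1 on thread P1 → (6, 3)
VC(K, invoked at 20): max of VC(H)=(6, 1), VC(I)=(7, 1), then +1 on thread P0 → (8, 1)
target: VC(C) = (2, 1)

(2, 1)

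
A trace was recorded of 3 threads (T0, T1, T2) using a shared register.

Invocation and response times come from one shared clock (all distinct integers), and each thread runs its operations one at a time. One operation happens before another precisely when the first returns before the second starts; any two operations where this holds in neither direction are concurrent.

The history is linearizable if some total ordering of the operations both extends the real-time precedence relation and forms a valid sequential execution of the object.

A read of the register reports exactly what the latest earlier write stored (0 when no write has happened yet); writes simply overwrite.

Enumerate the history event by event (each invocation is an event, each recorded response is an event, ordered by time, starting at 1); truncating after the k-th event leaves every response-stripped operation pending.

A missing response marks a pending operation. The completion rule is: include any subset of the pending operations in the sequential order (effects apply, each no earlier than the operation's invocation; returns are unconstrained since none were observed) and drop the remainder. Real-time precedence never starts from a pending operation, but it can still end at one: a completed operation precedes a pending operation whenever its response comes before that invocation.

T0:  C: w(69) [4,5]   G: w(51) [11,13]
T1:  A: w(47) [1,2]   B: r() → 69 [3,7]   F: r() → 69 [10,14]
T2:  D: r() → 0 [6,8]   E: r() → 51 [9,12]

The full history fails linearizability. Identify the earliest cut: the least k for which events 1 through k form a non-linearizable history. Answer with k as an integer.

a valid linearization of events 1..7 exists, for instance A, C, B:
after step 1 (A w(47)): value 47
after step 2 (C w(69)): value 69
after step 3 (B r() → 69): value 69
with event 8 included (D responding at time 8), all real-time-consistent orders fail
e.g. A, B, C, D: illegal at step 2, since B r() → 69 cannot apply there
e.g. A, C, B, D: illegal at step 4, since D r() → 0 cannot apply there

8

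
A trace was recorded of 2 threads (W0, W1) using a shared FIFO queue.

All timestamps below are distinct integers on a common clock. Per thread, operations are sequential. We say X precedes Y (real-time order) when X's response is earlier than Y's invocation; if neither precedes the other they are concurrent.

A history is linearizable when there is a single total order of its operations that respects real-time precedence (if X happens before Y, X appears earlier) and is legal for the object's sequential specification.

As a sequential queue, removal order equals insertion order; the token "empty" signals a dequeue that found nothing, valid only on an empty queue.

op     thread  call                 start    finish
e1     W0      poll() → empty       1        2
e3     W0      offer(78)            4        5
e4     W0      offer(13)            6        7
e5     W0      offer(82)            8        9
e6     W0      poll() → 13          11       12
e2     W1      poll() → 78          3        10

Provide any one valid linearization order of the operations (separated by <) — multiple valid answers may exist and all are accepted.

e1 < e3 < e2 < e4 < e5 < e6

after step 1 (e1 poll() → empty): queue <>
after step 2 (e3 offer(78)): queue <78>
after step 3 (e2 poll() → 78): queue <>
after step 4 (e4 offer(13)): queue <13>
after step 5 (e5 offer(82)): queue <13,82>
after step 6 (e6 poll() → 13): queue <82>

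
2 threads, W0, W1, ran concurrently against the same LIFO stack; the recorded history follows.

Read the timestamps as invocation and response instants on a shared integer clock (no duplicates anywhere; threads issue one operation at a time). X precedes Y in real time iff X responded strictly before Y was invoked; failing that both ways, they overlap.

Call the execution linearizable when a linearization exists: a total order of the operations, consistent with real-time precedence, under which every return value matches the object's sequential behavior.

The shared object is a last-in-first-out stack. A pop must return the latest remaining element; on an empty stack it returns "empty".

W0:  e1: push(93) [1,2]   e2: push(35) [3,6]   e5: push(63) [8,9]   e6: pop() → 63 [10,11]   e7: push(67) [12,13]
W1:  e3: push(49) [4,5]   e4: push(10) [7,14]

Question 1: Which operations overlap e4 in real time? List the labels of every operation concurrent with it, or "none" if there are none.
e4 spans [7,14]: anything still running between times 7 and 14 counts as concurrent
e1 [1,2]: before
e2 [3,6]: before
e3 [4,5]: before
e5 [8,9]: concurrent
e6 [10,11]: concurrent
e7 [12,13]: concurrent

e5, e6, e7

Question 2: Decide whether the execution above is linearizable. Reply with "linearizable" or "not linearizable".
one valid linearization: e1, e2, e3, e4, e5, e6, e7
after step 1 (e1 push(93)): stack <93>
after step 2 (e2 push(35)): stack <93,35>
after step 3 (e3 push(49)): stack <93,35,49>
after step 4 (e4 push(10)): stack <93,35,49,10>
after step 5 (e5 push(63)): stack <93,35,49,10,63>
after step 6 (e6 pop() → 63): stack <93,35,49,10>
after step 7 (e7 push(67)): stack <93,35,49,10,67>

linearizable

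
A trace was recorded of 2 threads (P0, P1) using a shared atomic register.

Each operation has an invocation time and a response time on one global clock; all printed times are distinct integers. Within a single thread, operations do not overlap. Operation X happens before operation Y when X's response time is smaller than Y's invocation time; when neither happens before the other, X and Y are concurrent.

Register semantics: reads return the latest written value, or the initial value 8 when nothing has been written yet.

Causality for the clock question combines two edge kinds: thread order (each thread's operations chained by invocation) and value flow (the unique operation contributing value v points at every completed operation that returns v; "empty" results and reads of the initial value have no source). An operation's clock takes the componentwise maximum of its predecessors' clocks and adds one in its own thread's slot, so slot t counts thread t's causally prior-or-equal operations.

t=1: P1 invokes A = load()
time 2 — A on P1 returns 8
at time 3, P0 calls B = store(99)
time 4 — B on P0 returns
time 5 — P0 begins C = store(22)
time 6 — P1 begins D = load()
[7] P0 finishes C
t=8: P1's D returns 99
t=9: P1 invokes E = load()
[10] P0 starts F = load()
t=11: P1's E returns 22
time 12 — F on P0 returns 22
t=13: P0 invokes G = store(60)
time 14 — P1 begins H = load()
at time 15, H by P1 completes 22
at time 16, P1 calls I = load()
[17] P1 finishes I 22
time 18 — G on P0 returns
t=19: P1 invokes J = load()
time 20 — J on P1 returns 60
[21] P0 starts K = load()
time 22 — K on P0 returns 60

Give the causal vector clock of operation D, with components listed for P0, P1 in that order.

root op A, invoked 1: fresh clock plus P1's own tick → (0, 1)
root op B, invoked 3: fresh clock plus P0's own tick → (1, 0)
from VC(B)=(1, 0), C (invoked 5) maxes components and bumps P0 → (2, 0)
from VC(A)=(0, 1), VC(B)=(1, 0), D (invoked 6) maxes components and bumps P1 → (1, 2)
from VC(C)=(2, 0), F (invoked 10) maxes components and bumps P0 → (3, 0)
from VC(F)=(3, 0), G (invoked 13) maxes components and bumps P0 → (4, 0)
from VC(C)=(2, 0), VC(D)=(1, 2), E (invoked 9) maxes components and bumps P1 → (2, 3)
from VC(G)=(4, 0), K (invoked 21) maxes components and bumps P0 → (5, 0)
from VC(C)=(2, 0), VC(E)=(2, 3), H (invoked 14) maxes components and bumps P1 → (2, 4)
from VC(C)=(2, 0), VC(H)=(2, 4), I (invoked 16) maxes components and bumps P1 → (2, 5)
from VC(G)=(4, 0), VC(I)=(2, 5), J (invoked 19) maxes components and bumps P1 → (4, 6)
target: VC(D) = (1, 2)

(1, 2)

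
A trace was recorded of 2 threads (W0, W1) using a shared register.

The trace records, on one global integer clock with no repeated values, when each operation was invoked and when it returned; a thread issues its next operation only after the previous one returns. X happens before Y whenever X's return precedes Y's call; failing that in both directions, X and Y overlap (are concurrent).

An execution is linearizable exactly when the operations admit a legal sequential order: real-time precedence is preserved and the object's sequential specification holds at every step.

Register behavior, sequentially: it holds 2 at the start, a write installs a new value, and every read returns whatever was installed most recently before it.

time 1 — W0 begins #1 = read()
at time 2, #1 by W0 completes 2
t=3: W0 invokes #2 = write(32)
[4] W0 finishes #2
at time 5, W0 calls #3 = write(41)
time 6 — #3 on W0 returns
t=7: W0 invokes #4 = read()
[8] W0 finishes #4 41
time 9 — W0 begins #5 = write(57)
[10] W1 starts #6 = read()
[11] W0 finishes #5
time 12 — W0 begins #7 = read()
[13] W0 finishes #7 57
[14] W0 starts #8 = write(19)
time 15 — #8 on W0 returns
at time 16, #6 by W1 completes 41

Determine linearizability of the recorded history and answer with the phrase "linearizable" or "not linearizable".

linearizable

witness order: #1, #2, #3, #4, #6, #5, #7, #8
after step 1 (#1 read() → 2): value 2
after step 2 (#2 write(32)): value 32
after step 3 (#3 write(41)): value 41
after step 4 (#4 read() → 41): value 41
after step 5 (#6 read() → 41): value 41
after step 6 (#5 write(57)): value 57
after step 7 (#7 read() → 57): value 57
after step 8 (#8 write(19)): value 19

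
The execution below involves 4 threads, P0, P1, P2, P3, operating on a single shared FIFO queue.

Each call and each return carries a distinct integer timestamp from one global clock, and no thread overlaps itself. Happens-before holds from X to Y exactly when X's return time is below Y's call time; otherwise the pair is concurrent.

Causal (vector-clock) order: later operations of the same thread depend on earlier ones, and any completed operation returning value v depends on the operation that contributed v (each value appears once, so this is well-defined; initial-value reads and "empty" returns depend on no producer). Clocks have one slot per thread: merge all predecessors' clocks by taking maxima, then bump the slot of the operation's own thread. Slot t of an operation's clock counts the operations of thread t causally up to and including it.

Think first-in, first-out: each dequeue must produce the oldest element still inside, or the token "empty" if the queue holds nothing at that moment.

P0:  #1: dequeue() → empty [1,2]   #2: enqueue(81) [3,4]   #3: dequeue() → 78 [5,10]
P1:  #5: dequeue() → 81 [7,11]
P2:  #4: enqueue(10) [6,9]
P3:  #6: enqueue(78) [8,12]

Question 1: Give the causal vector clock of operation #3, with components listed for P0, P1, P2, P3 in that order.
Answer: (3, 0, 0, 1)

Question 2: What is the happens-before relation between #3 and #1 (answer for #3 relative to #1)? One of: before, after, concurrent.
Answer: after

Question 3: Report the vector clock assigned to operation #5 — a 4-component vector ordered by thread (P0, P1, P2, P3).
Answer: (2, 1, 0, 0)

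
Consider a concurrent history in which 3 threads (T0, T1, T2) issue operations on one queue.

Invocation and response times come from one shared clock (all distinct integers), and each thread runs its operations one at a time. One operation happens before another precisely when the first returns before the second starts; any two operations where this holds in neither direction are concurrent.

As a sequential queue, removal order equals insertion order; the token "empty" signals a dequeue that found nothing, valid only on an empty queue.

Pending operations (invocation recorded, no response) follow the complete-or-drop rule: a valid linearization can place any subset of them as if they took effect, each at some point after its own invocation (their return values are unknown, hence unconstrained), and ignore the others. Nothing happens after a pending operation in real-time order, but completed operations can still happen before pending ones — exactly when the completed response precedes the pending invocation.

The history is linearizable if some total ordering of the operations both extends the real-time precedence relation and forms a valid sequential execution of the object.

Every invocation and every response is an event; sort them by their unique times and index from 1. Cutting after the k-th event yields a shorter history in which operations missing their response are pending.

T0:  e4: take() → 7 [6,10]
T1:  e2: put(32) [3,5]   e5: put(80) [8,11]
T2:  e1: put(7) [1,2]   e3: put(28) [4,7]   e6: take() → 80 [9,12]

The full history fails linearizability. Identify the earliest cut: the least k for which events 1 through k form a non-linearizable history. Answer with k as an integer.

one valid order for events 1..11 is e1, e2, e3, e4, e5:
step 1: e1 put(7) — queue <7>
step 2: e2 put(32) — queue <7,32>
step 3: e3 put(28) — queue <7,32,28>
step 4: e4 take() → 7 — queue <32,28>
step 5: e5 put(80) — queue <32,28,80>
adding event 12 (e6 responds at 12) leaves no legal real-time order
e.g. e1, e2, e3, e4, e5, e6: illegal at step 6, since e6 take() → 80 cannot apply there
e.g. e1, e2, e3, e4, e6, e5: illegal at step 5, since e6 take() → 80 cannot apply there

12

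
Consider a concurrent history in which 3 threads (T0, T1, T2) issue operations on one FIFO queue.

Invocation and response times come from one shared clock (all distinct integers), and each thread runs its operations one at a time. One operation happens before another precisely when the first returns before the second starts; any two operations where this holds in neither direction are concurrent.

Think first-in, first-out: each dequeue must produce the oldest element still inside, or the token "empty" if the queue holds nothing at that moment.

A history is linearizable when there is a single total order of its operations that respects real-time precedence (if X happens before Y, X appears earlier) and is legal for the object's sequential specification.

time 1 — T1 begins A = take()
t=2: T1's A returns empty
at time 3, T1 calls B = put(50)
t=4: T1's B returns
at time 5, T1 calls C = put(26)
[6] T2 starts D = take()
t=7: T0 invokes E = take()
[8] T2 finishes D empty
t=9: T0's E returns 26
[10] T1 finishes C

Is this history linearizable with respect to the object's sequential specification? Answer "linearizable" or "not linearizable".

not linearizable

the violation lands at event 9, E's response at time 9: events 1..8 linearize, events 1..9 do not
2 orders of the 4 completed FIFO queue ops respect real time; none is legal
no completion choice of the 1 pending operation (C) rescues it — every subset was tried
one such order, A, B, D, E (pending dropped), breaks at step 3 where D take() → empty is illegal
one such order, A, B, E, D (pending dropped), breaks at step 3 where E take() → 26 is illegal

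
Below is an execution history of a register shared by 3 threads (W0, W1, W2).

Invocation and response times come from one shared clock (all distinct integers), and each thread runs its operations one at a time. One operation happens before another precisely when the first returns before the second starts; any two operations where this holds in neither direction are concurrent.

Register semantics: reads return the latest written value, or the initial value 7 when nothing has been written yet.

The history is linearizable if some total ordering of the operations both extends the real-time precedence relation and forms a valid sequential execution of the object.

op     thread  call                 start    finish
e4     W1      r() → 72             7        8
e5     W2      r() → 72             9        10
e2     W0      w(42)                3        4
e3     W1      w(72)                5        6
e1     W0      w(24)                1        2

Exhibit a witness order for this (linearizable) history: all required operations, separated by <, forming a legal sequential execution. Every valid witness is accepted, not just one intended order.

step 1: e1 w(24) — value 24
step 2: e2 w(42) — value 42
step 3: e3 w(72) — value 72
step 4: e4 r() → 72 — value 72
step 5: e5 r() → 72 — value 72

e1 < e2 < e3 < e4 < e5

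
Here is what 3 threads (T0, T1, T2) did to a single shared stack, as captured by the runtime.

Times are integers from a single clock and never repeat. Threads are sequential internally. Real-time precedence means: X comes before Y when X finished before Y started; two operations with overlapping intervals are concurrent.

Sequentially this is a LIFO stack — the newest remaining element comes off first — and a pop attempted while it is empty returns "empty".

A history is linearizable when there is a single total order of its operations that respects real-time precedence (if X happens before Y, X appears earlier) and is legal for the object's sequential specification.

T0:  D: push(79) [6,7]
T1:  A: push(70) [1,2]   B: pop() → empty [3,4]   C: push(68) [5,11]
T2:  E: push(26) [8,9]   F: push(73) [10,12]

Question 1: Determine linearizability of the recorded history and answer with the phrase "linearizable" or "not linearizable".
through event 3 a valid linearization exists; event 4 (B responding at time 4) ends that
one real-time candidate order over the 2 completed operations — the stack replay rejects it
take A, B: step 2 already fails, because B pop() → empty cannot occur there

not linearizable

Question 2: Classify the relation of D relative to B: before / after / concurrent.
Answer: after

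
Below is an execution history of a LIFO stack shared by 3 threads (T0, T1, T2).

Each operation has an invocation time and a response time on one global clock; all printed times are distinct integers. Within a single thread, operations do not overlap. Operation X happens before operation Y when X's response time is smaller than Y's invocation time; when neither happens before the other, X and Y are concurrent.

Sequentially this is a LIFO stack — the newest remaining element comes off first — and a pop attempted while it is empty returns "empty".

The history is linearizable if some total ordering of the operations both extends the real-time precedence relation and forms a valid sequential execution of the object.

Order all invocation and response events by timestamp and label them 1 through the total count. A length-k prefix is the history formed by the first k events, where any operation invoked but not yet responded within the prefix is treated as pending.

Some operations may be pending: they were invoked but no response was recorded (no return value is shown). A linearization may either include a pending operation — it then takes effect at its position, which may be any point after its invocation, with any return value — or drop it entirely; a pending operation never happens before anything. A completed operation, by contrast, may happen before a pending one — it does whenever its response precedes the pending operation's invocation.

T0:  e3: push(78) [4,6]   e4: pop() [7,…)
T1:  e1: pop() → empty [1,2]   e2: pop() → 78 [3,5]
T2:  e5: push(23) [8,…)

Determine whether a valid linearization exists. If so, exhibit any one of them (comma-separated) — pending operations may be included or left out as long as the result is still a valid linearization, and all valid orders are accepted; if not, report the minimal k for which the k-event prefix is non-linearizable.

1. e1 pop() → empty, leaving stack <>
2. e3 push(78), leaving stack <78>
3. e2 pop() → 78, leaving stack <>

linearizable — witness: e1, e3, e2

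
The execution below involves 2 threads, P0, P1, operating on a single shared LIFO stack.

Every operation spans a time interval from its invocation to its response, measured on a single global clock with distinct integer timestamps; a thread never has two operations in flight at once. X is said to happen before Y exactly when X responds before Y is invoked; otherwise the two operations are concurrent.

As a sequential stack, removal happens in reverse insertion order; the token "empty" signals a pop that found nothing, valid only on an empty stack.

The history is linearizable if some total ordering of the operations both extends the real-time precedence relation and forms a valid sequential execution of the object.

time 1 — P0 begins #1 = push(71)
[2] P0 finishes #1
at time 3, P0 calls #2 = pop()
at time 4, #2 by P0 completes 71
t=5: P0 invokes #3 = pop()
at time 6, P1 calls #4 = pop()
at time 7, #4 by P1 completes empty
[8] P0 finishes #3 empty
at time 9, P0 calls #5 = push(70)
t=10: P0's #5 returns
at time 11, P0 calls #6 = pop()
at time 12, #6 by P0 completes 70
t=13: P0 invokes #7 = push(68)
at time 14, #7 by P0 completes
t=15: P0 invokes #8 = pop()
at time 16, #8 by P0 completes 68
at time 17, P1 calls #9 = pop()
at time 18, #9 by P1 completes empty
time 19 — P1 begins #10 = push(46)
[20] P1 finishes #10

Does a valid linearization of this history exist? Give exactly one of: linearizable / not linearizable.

linearizable

one valid linearization: #1, #2, #3, #4, #5, #6, #7, #8, #9, #10
1. #1 push(71), leaving stack <71>
2. #2 pop() → 71, leaving stack <>
3. #3 pop() → empty, leaving stack <>
4. #4 pop() → empty, leaving stack <>
5. #5 push(70), leaving stack <70>
6. #6 pop() → 70, leaving stack <>
7. #7 push(68), leaving stack <68>
8. #8 pop() → 68, leaving stack <>
9. #9 pop() → empty, leaving stack <>
10. #10 push(46), leaving stack <46>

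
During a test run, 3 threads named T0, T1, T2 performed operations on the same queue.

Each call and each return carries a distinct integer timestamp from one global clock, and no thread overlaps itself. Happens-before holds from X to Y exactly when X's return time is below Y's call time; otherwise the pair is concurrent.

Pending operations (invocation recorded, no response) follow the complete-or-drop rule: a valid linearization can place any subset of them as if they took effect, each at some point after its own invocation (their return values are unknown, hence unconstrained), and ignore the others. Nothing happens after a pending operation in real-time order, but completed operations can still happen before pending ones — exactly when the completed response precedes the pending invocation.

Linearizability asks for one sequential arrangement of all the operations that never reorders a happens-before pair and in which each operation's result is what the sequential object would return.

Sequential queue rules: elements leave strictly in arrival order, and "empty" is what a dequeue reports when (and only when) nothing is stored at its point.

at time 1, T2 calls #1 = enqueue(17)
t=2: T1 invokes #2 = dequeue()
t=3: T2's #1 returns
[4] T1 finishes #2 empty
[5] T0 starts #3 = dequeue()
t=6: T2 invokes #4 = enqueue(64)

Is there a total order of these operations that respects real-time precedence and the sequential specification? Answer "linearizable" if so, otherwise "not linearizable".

linearizable

one valid linearization: #2, #1
1. #2 dequeue() → empty, leaving queue <>
2. #1 enqueue(17), leaving queue <17>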